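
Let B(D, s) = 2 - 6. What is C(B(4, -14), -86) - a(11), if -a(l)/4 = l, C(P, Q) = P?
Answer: 40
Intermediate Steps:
B(D, s) = -4
a(l) = -4*l
C(B(4, -14), -86) - a(11) = -4 - (-4)*11 = -4 - 1*(-44) = -4 + 44 = 40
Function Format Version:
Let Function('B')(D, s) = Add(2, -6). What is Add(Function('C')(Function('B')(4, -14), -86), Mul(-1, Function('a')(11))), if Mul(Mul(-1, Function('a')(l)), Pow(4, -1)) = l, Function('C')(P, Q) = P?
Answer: 40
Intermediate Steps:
Function('B')(D, s) = -4
Function('a')(l) = Mul(-4, l)
Add(Function('C')(Function('B')(4, -14), -86), Mul(-1, Function('a')(11))) = Add(-4, Mul(-1, Mul(-4, 11))) = Add(-4, Mul(-1, -44)) = Add(-4, 44) = 40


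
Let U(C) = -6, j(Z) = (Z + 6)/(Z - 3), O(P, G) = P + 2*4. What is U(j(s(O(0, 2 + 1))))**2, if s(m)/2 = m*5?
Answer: 36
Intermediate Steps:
O(P, G) = 8 + P (O(P, G) = P + 8 = 8 + P)
s(m) = 10*m (s(m) = 2*(m*5) = 2*(5*m) = 10*m)
j(Z) = (6 + Z)/(-3 + Z)
U(j(s(O(0, 2 + 1))))**2 = (-6)**2 = 36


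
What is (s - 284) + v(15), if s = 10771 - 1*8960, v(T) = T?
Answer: 1542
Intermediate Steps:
s = 1811 (s = 10771 - 8960 = 1811)
(s - 284) + v(15) = (1811 - 284) + 15 = 1527 + 15 = 1542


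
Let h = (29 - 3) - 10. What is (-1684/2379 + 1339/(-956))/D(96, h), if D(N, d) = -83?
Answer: 4795385/188768892 ≈ 0.025403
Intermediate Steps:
h = 16 (h = 26 - 10 = 16)
(-1684/2379 + 1339/(-956))/D(96, h) = (-1684/2379 + 1339/(-956))/(-83) = (-1684*1/2379 + 1339*(-1/956))*(-1/83) = (-1684/2379 - 1339/956)*(-1/83) = -4795385/2274324*(-1/83) = 4795385/188768892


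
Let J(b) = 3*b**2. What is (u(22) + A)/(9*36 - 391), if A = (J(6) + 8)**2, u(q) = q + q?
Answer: -13500/67 ≈ -201.49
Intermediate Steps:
u(q) = 2*q
A = 13456 (A = (3*6**2 + 8)**2 = (3*36 + 8)**2 = (108 + 8)**2 = 116**2 = 13456)
(u(22) + A)/(9*36 - 391) = (2*22 + 13456)/(9*36 - 391) = (44 + 13456)/(324 - 391) = 13500/(-67) = 13500*(-1/67) = -13500/67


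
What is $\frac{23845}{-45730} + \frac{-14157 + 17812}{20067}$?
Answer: $- \frac{62270893}{183532782} \approx -0.33929$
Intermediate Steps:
$\frac{23845}{-45730} + \frac{-14157 + 17812}{20067} = 23845 \left(- \frac{1}{45730}\right) + 3655 \cdot \frac{1}{20067} = - \frac{4769}{9146} + \frac{3655}{20067} = - \frac{62270893}{183532782}$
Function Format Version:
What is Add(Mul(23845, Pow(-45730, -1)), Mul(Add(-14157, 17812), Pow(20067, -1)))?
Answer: Rational(-62270893, 183532782) ≈ -0.33929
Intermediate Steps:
Add(Mul(23845, Pow(-45730, -1)), Mul(Add(-14157, 17812), Pow(20067, -1))) = Add(Mul(23845, Rational(-1, 45730)), Mul(3655, Rational(1, 20067))) = Add(Rational(-4769, 9146), Rational(3655, 20067)) = Rational(-62270893, 183532782)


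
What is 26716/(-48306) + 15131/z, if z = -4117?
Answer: -420453929/99437901 ≈ -4.2283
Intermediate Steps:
26716/(-48306) + 15131/z = 26716/(-48306) + 15131/(-4117) = 26716*(-1/48306) + 15131*(-1/4117) = -13358/24153 - 15131/4117 = -420453929/99437901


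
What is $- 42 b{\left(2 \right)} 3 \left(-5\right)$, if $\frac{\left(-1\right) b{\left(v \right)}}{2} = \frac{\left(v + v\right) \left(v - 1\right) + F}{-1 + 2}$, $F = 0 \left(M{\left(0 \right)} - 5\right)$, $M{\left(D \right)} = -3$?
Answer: $-5040$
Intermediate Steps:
$F = 0$ ($F = 0 \left(-3 - 5\right) = 0 \left(-8\right) = 0$)
$b{\left(v \right)} = - 4 v \left(-1 + v\right)$ ($b{\left(v \right)} = - 2 \frac{\left(v + v\right) \left(v - 1\right) + 0}{-1 + 2} = - 2 \frac{2 v \left(-1 + v\right) + 0}{1} = - 2 \left(2 v \left(-1 + v\right) + 0\right) 1 = - 2 \cdot 2 v \left(-1 + v\right) 1 = - 2 \cdot 2 v \left(-1 + v\right) = - 4 v \left(-1 + v\right)$)
$- 42 b{\left(2 \right)} 3 \left(-5\right) = - 42 \cdot 4 \cdot 2 \left(1 - 2\right) 3 \left(-5\right) = - 42 \cdot 4 \cdot 2 \left(1 - 2\right) \left(-15\right) = - 42 \cdot 4 \cdot 2 \left(-1\right) \left(-15\right) = \left(-42\right) \left(-8\right) \left(-15\right) = 336 \left(-15\right) = -5040$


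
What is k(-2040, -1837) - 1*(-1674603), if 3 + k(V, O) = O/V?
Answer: 3416185837/2040 ≈ 1.6746e+6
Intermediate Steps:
k(V, O) = -3 + O/V
k(-2040, -1837) - 1*(-1674603) = (-3 - 1837/(-2040)) - 1*(-1674603) = (-3 - 1837*(-1/2040)) + 1674603 = (-3 + 1837/2040) + 1674603 = -4283/2040 + 1674603 = 3416185837/2040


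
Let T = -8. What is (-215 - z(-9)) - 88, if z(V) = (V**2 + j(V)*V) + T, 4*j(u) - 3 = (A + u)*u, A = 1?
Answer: -829/4 ≈ -207.25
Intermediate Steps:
j(u) = 3/4 + u*(1 + u)/4 (j(u) = 3/4 + ((1 + u)*u)/4 = 3/4 + (u*(1 + u))/4 = 3/4 + u*(1 + u)/4)
z(V) = -8 + V**2 + V*(3/4 + V/4 + V**2/4) (z(V) = (V**2 + (3/4 + V/4 + V**2/4)*V) - 8 = (V**2 + V*(3/4 + V/4 + V**2/4)) - 8 = -8 + V**2 + V*(3/4 + V/4 + V**2/4))
(-215 - z(-9)) - 88 = (-215 - (-8 + (1/4)*(-9)**3 + (3/4)*(-9) + (5/4)*(-9)**2)) - 88 = (-215 - (-8 + (1/4)*(-729) - 27/4 + (5/4)*81)) - 88 = (-215 - (-8 - 729/4 - 27/4 + 405/4)) - 88 = (-215 - 1*(-383/4)) - 88 = (-215 + 383/4) - 88 = -477/4 - 88 = -829/4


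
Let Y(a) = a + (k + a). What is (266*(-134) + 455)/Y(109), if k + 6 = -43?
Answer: -35189/169 ≈ -208.22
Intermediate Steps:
k = -49 (k = -6 - 43 = -49)
Y(a) = -49 + 2*a (Y(a) = a + (-49 + a) = -49 + 2*a)
(266*(-134) + 455)/Y(109) = (266*(-134) + 455)/(-49 + 2*109) = (-35644 + 455)/(-49 + 218) = -35189/169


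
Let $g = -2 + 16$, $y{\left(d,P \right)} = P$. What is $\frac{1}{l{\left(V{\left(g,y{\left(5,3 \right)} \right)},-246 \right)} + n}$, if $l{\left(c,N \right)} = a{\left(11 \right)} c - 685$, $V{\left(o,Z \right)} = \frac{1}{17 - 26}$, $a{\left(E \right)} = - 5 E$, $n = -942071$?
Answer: $- \frac{9}{8484749} \approx -1.0607 \cdot 10^{-6}$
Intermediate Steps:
$g = 14$
$V{\left(o,Z \right)} = - \frac{1}{9}$ ($V{\left(o,Z \right)} = \frac{1}{-9} = - \frac{1}{9}$)
$l{\left(c,N \right)} = -685 - 55 c$ ($l{\left(c,N \right)} = \left(-5\right) 11 c - 685 = - 55 c - 685 = -685 - 55 c$)
$\frac{1}{l{\left(V{\left(g,y{\left(5,3 \right)} \right)},-246 \right)} + n} = \frac{1}{\left(-685 - - \frac{55}{9}\right) - 942071} = \frac{1}{\left(-685 + \frac{55}{9}\right) - 942071} = \frac{1}{- \frac{6110}{9} - 942071} = \frac{1}{- \frac{8484749}{9}} = - \frac{9}{8484749}$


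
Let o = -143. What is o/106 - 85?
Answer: -9153/106 ≈ -86.349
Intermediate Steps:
o/106 - 85 = -143/106 - 85 = -9153/106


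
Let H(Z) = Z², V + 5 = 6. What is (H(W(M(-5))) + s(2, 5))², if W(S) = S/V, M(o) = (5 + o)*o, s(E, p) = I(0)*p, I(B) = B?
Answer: 0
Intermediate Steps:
V = 1 (V = -5 + 6 = 1)
s(E, p) = 0 (s(E, p) = 0*p = 0)
M(o) = o*(5 + o)
W(S) = S (W(S) = S/1 = S*1 = S)
(H(W(M(-5))) + s(2, 5))² = ((-5*(5 - 5))² + 0)² = ((-5*0)² + 0)² = (0² + 0)² = (0 + 0)² = 0² = 0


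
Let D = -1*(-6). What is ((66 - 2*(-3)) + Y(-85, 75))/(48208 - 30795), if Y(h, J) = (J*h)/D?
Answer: -1981/34826 ≈ -0.056883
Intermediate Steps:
D = 6
Y(h, J) = J*h/6 (Y(h, J) = (J*h)/6 = (J*h)*(1/6) = J*h/6)
((66 - 2*(-3)) + Y(-85, 75))/(48208 - 30795) = ((66 - 2*(-3)) + (1/6)*75*(-85))/(48208 - 30795) = ((66 + 6) - 2125/2)/17413 = (72 - 2125/2)*(1/17413) = -1981/2*1/17413 = -1981/34826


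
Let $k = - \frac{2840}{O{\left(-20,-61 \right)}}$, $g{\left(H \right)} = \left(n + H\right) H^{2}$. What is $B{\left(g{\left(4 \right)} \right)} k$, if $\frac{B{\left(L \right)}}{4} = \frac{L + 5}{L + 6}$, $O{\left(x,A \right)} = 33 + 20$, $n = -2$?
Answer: $- \frac{210160}{1007} \approx -208.7$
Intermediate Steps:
$g{\left(H \right)} = H^{2} \left(-2 + H\right)$ ($g{\left(H \right)} = \left(-2 + H\right) H^{2} = H^{2} \left(-2 + H\right)$)
$O{\left(x,A \right)} = 53$
$B{\left(L \right)} = \frac{4 \left(5 + L\right)}{6 + L}$ ($B{\left(L \right)} = 4 \frac{L + 5}{L + 6} = 4 \frac{5 + L}{6 + L} = \frac{4 \left(5 + L\right)}{6 + L}$)
$k = - \frac{2840}{53} \approx -53.585$
$B{\left(g{\left(4 \right)} \right)} k = \frac{4 \left(5 + 4^{2} \left(-2 + 4\right)\right)}{6 + 4^{2} \left(-2 + 4\right)} \left(- \frac{2840}{53}\right) = \frac{4 \left(5 + 16 \cdot 2\right)}{6 + 16 \cdot 2} \left(- \frac{2840}{53}\right) = \frac{4 \left(5 + 32\right)}{6 + 32} \left(- \frac{2840}{53}\right) = 4 \cdot \frac{1}{38} \cdot 37 \left(- \frac{2840}{53}\right) = \frac{74}{19} \left(- \frac{2840}{53}\right) = - \frac{210160}{1007}$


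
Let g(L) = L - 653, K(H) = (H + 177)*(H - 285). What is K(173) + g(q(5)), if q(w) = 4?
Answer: -39849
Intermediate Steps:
K(H) = (-285 + H)*(177 + H) (K(H) = (177 + H)*(-285 + H) = (-285 + H)*(177 + H))
g(L) = -653 + L
K(173) + g(q(5)) = (-50445 + 173**2 - 108*173) + (-653 + 4) = (-50445 + 29929 - 18684) - 649 = -39200 - 649 = -39849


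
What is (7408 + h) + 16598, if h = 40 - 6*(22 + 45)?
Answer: 23644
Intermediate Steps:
h = -362 (h = 40 - 6*67 = 40 - 402 = -362)
(7408 + h) + 16598 = (7408 - 362) + 16598 = 7046 + 16598 = 23644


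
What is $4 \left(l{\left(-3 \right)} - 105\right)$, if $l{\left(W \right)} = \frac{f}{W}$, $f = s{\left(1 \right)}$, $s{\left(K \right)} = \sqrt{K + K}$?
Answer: $-420 - \frac{4 \sqrt{2}}{3} \approx -421.89$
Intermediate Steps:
$s{\left(K \right)} = \sqrt{2} \sqrt{K}$ ($s{\left(K \right)} = \sqrt{2 K} = \sqrt{2} \sqrt{K}$)
$f = \sqrt{2}$ ($f = \sqrt{2} \sqrt{1} = \sqrt{2} \cdot 1 = \sqrt{2} \approx 1.4142$)
$l{\left(W \right)} = \frac{\sqrt{2}}{W}$
$4 \left(l{\left(-3 \right)} - 105\right) = 4 \left(\frac{\sqrt{2}}{-3} - 105\right) = 4 \left(\sqrt{2} \left(- \frac{1}{3}\right) - 105\right) = 4 \left(- \frac{\sqrt{2}}{3} - 105\right) = 4 \left(-105 - \frac{\sqrt{2}}{3}\right) = -420 - \frac{4 \sqrt{2}}{3}$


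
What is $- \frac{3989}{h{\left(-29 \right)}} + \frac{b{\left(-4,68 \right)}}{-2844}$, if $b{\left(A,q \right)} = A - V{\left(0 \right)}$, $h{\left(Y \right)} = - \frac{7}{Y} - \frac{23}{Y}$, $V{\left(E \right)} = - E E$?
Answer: $- \frac{27416387}{7110} \approx -3856.0$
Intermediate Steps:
$V{\left(E \right)} = - E^{2}$
$h{\left(Y \right)} = - \frac{30}{Y}$
$b{\left(A,q \right)} = A$ ($b{\left(A,q \right)} = A - - 0^{2} = A - \left(-1\right) 0 = A - 0 = A + 0 = A$)
$- \frac{3989}{h{\left(-29 \right)}} + \frac{b{\left(-4,68 \right)}}{-2844} = - \frac{3989}{\left(-30\right) \frac{1}{-29}} - \frac{4}{-2844} = - \frac{3989}{\left(-30\right) \left(- \frac{1}{29}\right)} - - \frac{1}{711} = - \frac{3989}{\frac{30}{29}} + \frac{1}{711} = \left(-3989\right) \frac{29}{30} + \frac{1}{711} = - \frac{115681}{30} + \frac{1}{711} = - \frac{27416387}{7110}$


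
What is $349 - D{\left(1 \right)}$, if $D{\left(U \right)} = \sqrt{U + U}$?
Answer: $349 - \sqrt{2} \approx 347.59$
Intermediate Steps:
$D{\left(U \right)} = \sqrt{2} \sqrt{U}$ ($D{\left(U \right)} = \sqrt{2 U} = \sqrt{2} \sqrt{U}$)
$349 - D{\left(1 \right)} = 349 - \sqrt{2} \sqrt{1} = 349 - \sqrt{2} \cdot 1 = 349 - \sqrt{2}$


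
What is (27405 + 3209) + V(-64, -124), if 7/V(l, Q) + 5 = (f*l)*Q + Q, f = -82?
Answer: 2846581561/92983 ≈ 30614.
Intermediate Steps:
V(l, Q) = 7/(-5 + Q - 82*Q*l) (V(l, Q) = 7/(-5 + ((-82*l)*Q + Q)) = 7/(-5 + (-82*Q*l + Q)) = 7/(-5 + (Q - 82*Q*l)) = 7/(-5 + Q - 82*Q*l))
(27405 + 3209) + V(-64, -124) = (27405 + 3209) + 7/(-5 - 124 - 82*(-124)*(-64)) = 30614 + 7/(-5 - 124 - 650752) = 30614 + 7/(-650881) = 30614 + 7*(-1/650881) = 30614 - 1/92983 = 2846581561/92983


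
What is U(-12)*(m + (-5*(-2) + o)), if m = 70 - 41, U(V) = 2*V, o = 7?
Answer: -1104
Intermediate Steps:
m = 29
U(-12)*(m + (-5*(-2) + o)) = (2*(-12))*(29 + (-5*(-2) + 7)) = -24*(29 + (10 + 7)) = -24*(29 + 17) = -24*46 = -1104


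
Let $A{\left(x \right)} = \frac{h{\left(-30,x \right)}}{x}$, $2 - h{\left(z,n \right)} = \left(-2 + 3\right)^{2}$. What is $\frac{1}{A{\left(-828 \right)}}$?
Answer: $-828$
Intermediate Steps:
$h{\left(z,n \right)} = 1$ ($h{\left(z,n \right)} = 2 - \left(-2 + 3\right)^{2} = 2 - 1^{2} = 2 - 1 = 1$)
$A{\left(x \right)} = \frac{1}{x}$ ($A{\left(x \right)} = 1 \frac{1}{x} = \frac{1}{x}$)
$\frac{1}{A{\left(-828 \right)}} = \frac{1}{\frac{1}{-828}} = \frac{1}{- \frac{1}{828}} = -828$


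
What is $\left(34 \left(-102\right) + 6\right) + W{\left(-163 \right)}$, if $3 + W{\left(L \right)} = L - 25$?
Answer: $-3653$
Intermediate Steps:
$W{\left(L \right)} = -28 + L$ ($W{\left(L \right)} = -3 + \left(L - 25\right) = -3 + \left(-25 + L\right) = -28 + L$)
$\left(34 \left(-102\right) + 6\right) + W{\left(-163 \right)} = \left(34 \left(-102\right) + 6\right) - 191 = \left(-3468 + 6\right) - 191 = -3462 - 191 = -3653$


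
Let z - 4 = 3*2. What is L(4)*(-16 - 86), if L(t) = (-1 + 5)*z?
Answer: -4080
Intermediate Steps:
z = 10 (z = 4 + 3*2 = 4 + 6 = 10)
L(t) = 40 (L(t) = (-1 + 5)*10 = 4*10 = 40)
L(4)*(-16 - 86) = 40*(-16 - 86) = 40*(-102) = -4080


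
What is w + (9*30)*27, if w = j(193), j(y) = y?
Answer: 7483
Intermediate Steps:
w = 193
w + (9*30)*27 = 193 + (9*30)*27 = 193 + 270*27 = 193 + 7290 = 7483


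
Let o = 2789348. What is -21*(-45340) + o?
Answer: 3741488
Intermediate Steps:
-21*(-45340) + o = -21*(-45340) + 2789348 = 952140 + 2789348 = 3741488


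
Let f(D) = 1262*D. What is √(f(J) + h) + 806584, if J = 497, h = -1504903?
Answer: 806584 + 3*I*√97521 ≈ 8.0658e+5 + 936.85*I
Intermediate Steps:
√(f(J) + h) + 806584 = √(1262*497 - 1504903) + 806584 = √(627214 - 1504903) + 806584 = √(-877689) + 806584 = 3*I*√97521 + 806584 = 806584 + 3*I*√97521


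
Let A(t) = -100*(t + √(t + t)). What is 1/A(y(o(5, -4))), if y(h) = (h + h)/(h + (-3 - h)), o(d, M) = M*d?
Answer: -3/3400 + 3*√15/34000 ≈ -0.00054062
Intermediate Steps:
y(h) = -2*h/3 (y(h) = (2*h)/(-3) = (2*h)*(-⅓) = -2*h/3)
A(t) = -100*t - 100*√2*√t (A(t) = -100*(t + √(2*t)) = -100*(t + √2*√t) = -100*t - 100*√2*√t)
1/A(y(o(5, -4))) = 1/(-(-200)*(-4*5)/3 - 100*√2*√(-(-8)*5/3)) = 1/(-(-200)*(-20)/3 - 100*√2*√(-⅔*(-20))) = 1/(-100*40/3 - 100*√2*√(40/3)) = 1/(-4000/3 - 100*√2*2*√30/3) = 1/(-4000/3 - 400*√15/3)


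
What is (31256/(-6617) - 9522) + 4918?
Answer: -30495924/6617 ≈ -4608.7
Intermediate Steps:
(31256/(-6617) - 9522) + 4918 = (31256*(-1/6617) - 9522) + 4918 = (-31256/6617 - 9522) + 4918 = -63038330/6617 + 4918 = -30495924/6617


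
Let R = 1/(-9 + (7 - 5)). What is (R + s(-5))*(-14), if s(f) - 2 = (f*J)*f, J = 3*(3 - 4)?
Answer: 1024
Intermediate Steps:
R = -1/7 (R = 1/(-9 + 2) = 1/(-7) = -1/7 ≈ -0.14286)
J = -3 (J = 3*(-1) = -3)
s(f) = 2 - 3*f**2 (s(f) = 2 + (f*(-3))*f = 2 + (-3*f)*f = 2 - 3*f**2)
(R + s(-5))*(-14) = (-1/7 + (2 - 3*(-5)**2))*(-14) = (-1/7 + (2 - 3*25))*(-14) = (-1/7 + (2 - 75))*(-14) = (-1/7 - 73)*(-14) = -512/7*(-14) = 1024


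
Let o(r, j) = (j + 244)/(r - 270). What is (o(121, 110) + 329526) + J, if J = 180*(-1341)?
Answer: 13133400/149 ≈ 88144.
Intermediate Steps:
o(r, j) = (244 + j)/(-270 + r)
J = -241380
(o(121, 110) + 329526) + J = ((244 + 110)/(-270 + 121) + 329526) - 241380 = (354/(-149) + 329526) - 241380 = (-1/149*354 + 329526) - 241380 = (-354/149 + 329526) - 241380 = 49099020/149 - 241380 = 13133400/149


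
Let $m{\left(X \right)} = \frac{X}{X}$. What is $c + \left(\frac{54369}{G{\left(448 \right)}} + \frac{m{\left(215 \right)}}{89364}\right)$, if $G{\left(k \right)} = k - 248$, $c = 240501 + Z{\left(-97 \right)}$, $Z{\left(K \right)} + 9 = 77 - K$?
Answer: $\frac{1076558479079}{4468200} \approx 2.4094 \cdot 10^{5}$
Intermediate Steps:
$m{\left(X \right)} = 1$
$Z{\left(K \right)} = 68 - K$ ($Z{\left(K \right)} = -9 - \left(-77 + K\right) = 68 - K$)
$c = 240666$ ($c = 240501 + \left(68 - -97\right) = 240501 + \left(68 + 97\right) = 240501 + 165 = 240666$)
$G{\left(k \right)} = -248 + k$
$c + \left(\frac{54369}{G{\left(448 \right)}} + \frac{m{\left(215 \right)}}{89364}\right) = 240666 + \left(\frac{54369}{-248 + 448} + 1 \cdot \frac{1}{89364}\right) = 240666 + \left(\frac{54369}{200} + 1 \cdot \frac{1}{89364}\right) = 240666 + \left(54369 \cdot \frac{1}{200} + \frac{1}{89364}\right) = 240666 + \left(\frac{54369}{200} + \frac{1}{89364}\right) = 240666 + \frac{1214657879}{4468200} = \frac{1076558479079}{4468200}$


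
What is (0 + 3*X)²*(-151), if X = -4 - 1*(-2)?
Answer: -5436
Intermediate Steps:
X = -2 (X = -4 + 2 = -2)
(0 + 3*X)²*(-151) = (0 + 3*(-2))²*(-151) = (0 - 6)²*(-151) = (-6)²*(-151) = 36*(-151) = -5436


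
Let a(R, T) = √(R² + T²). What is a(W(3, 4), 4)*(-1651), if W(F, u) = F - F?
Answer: -6604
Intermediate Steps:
W(F, u) = 0
a(W(3, 4), 4)*(-1651) = √(0² + 4²)*(-1651) = √(0 + 16)*(-1651) = √16*(-1651) = 4*(-1651) = -6604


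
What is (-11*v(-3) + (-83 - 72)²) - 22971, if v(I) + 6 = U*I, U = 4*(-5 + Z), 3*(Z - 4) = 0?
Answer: 988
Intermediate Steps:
Z = 4 (Z = 4 + (⅓)*0 = 4 + 0 = 4)
U = -4 (U = 4*(-5 + 4) = 4*(-1) = -4)
v(I) = -6 - 4*I
(-11*v(-3) + (-83 - 72)²) - 22971 = (-11*(-6 - 4*(-3)) + (-83 - 72)²) - 22971 = (-11*(-6 + 12) + (-155)²) - 22971 = (-11*6 + 24025) - 22971 = (-66 + 24025) - 22971 = 23959 - 22971 = 988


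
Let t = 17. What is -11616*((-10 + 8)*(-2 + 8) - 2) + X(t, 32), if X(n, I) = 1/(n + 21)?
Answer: 6179713/38 ≈ 1.6262e+5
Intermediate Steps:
X(n, I) = 1/(21 + n)
-11616*((-10 + 8)*(-2 + 8) - 2) + X(t, 32) = -11616*((-10 + 8)*(-2 + 8) - 2) + 1/(21 + 17) = -11616*(-2*6 - 2) + 1/38 = -11616*(-12 - 2) + 1/38 = -11616*(-14) + 1/38 = -1056*(-154) + 1/38 = 162624 + 1/38 = 6179713/38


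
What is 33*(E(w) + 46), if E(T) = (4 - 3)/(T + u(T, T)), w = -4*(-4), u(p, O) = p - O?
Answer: 24321/16 ≈ 1520.1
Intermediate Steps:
w = 16
E(T) = 1/T (E(T) = (4 - 3)/(T + (T - T)) = 1/(T + 0) = 1/T)
33*(E(w) + 46) = 33*(1/16 + 46) = 33*(737/16) = 24321/16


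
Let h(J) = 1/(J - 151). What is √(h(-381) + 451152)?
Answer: √31921710779/266 ≈ 671.68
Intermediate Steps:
h(J) = 1/(-151 + J)
√(h(-381) + 451152) = √(1/(-151 - 381) + 451152) = √(1/(-532) + 451152) = √(-1/532 + 451152) = √(240012863/532) = √31921710779/266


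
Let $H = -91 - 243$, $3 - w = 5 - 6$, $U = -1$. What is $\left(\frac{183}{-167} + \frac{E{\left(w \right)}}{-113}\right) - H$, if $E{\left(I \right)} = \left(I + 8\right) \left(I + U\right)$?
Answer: $\frac{6276223}{18871} \approx 332.59$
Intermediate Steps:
$w = 4$ ($w = 3 - \left(5 - 6\right) = 3 - -1 = 3 + 1 = 4$)
$E{\left(I \right)} = \left(-1 + I\right) \left(8 + I\right)$ ($E{\left(I \right)} = \left(I + 8\right) \left(I - 1\right) = \left(8 + I\right) \left(-1 + I\right) = \left(-1 + I\right) \left(8 + I\right)$)
$H = -334$ ($H = -91 - 243 = -334$)
$\left(\frac{183}{-167} + \frac{E{\left(w \right)}}{-113}\right) - H = \left(\frac{183}{-167} + \frac{-8 + 4^{2} + 7 \cdot 4}{-113}\right) - -334 = \left(183 \left(- \frac{1}{167}\right) + \left(-8 + 16 + 28\right) \left(- \frac{1}{113}\right)\right) + 334 = \left(- \frac{183}{167} + 36 \left(- \frac{1}{113}\right)\right) + 334 = \left(- \frac{183}{167} - \frac{36}{113}\right) + 334 = - \frac{26691}{18871} + 334 = \frac{6276223}{18871}$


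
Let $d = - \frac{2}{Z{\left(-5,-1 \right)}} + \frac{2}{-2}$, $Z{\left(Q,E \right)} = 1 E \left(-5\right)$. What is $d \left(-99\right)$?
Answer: $\frac{693}{5} \approx 138.6$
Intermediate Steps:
$Z{\left(Q,E \right)} = - 5 E$ ($Z{\left(Q,E \right)} = E \left(-5\right) = - 5 E$)
$d = - \frac{7}{5}$ ($d = - \frac{2}{\left(-5\right) \left(-1\right)} + \frac{2}{-2} = - \frac{2}{5} + 2 \left(- \frac{1}{2}\right) = \left(-2\right) \frac{1}{5} - 1 = - \frac{2}{5} - 1 = - \frac{7}{5} \approx -1.4$)
$d \left(-99\right) = \left(- \frac{7}{5}\right) \left(-99\right) = \frac{693}{5}$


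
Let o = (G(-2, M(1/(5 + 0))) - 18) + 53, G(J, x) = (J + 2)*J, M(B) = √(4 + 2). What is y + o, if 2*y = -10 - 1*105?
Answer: -45/2 ≈ -22.500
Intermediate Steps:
M(B) = √6
G(J, x) = J*(2 + J) (G(J, x) = (2 + J)*J = J*(2 + J))
o = 35 (o = (-2*(2 - 2) - 18) + 53 = (-2*0 - 18) + 53 = (0 - 18) + 53 = -18 + 53 = 35)
y = -115/2 (y = (-10 - 1*105)/2 = (-10 - 105)/2 = (½)*(-115) = -115/2 ≈ -57.500)
y + o = -115/2 + 35 = -45/2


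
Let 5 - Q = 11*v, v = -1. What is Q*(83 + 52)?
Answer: 2160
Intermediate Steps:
Q = 16 (Q = 5 - 11*(-1) = 5 - 1*(-11) = 5 + 11 = 16)
Q*(83 + 52) = 16*(83 + 52) = 16*135 = 2160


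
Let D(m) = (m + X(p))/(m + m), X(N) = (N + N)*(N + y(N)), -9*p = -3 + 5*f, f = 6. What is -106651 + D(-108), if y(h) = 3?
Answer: -213301/2 ≈ -1.0665e+5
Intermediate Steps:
p = -3 (p = -(-3 + 5*6)/9 = -(-3 + 30)/9 = -⅑*27 = -3)
X(N) = 2*N*(3 + N) (X(N) = (N + N)*(N + 3) = (2*N)*(3 + N) = 2*N*(3 + N))
D(m) = ½ (D(m) = (m + 2*(-3)*(3 - 3))/(m + m) = (m + 2*(-3)*0)/((2*m)) = (m + 0)*(1/(2*m)) = m*(1/(2*m)) = ½)
-106651 + D(-108) = -106651 + ½ = -213301/2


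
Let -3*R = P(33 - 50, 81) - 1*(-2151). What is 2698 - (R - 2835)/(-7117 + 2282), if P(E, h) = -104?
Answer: 39123938/14505 ≈ 2697.3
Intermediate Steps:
R = -2047/3 (R = -(-104 - 1*(-2151))/3 = -(-104 + 2151)/3 = -1/3*2047 = -2047/3 ≈ -682.33)
2698 - (R - 2835)/(-7117 + 2282) = 2698 - (-2047/3 - 2835)/(-7117 + 2282) = 2698 - (-10552)/(3*(-4835)) = 2698 - (-10552)*(-1)/(3*4835) = 2698 - 1*10552/14505 = 2698 - 10552/14505 = 39123938/14505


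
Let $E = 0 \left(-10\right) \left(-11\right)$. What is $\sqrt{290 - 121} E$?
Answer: $0$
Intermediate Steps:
$E = 0$ ($E = 0 \left(-11\right) = 0$)
$\sqrt{290 - 121} E = \sqrt{290 - 121} \cdot 0 = \sqrt{169} \cdot 0 = 13 \cdot 0 = 0$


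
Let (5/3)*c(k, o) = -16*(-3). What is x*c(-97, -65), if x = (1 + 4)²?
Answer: 720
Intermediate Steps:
c(k, o) = 144/5 (c(k, o) = 3*(-16*(-3))/5 = (⅗)*48 = 144/5)
x = 25 (x = 5² = 25)
x*c(-97, -65) = 25*(144/5) = 720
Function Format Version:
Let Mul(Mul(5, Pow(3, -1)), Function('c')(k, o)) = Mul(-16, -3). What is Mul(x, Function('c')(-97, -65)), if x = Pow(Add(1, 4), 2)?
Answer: 720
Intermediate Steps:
Function('c')(k, o) = Rational(144, 5) (Function('c')(k, o) = Mul(Rational(3, 5), Mul(-16, -3)) = Mul(Rational(3, 5), 48) = Rational(144, 5))
x = 25 (x = Pow(5, 2) = 25)
Mul(x, Function('c')(-97, -65)) = Mul(25, Rational(144, 5)) = 720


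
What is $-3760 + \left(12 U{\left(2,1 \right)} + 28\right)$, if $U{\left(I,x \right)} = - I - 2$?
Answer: $-3780$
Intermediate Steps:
$U{\left(I,x \right)} = -2 - I$
$-3760 + \left(12 U{\left(2,1 \right)} + 28\right) = -3760 + \left(12 \left(-2 - 2\right) + 28\right) = -3760 + \left(12 \left(-4\right) + 28\right) = -3760 + \left(-48 + 28\right) = -3760 - 20 = -3780$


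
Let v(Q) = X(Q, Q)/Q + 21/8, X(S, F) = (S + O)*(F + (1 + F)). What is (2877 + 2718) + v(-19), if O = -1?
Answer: 844919/152 ≈ 5558.7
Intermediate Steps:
X(S, F) = (1 + 2*F)*(-1 + S) (X(S, F) = (S - 1)*(F + (1 + F)) = (-1 + S)*(1 + 2*F) = (1 + 2*F)*(-1 + S))
v(Q) = 21/8 + (-1 - Q + 2*Q²)/Q (v(Q) = (-1 + Q - 2*Q + 2*Q*Q)/Q + 21/8 = (-1 + Q - 2*Q + 2*Q²)/Q + 21*(⅛) = (-1 - Q + 2*Q²)/Q + 21/8 = 21/8 + (-1 - Q + 2*Q²)/Q)
(2877 + 2718) + v(-19) = (2877 + 2718) + (13/8 - 1/(-19) + 2*(-19)) = 5595 + (13/8 - 1*(-1/19) - 38) = 5595 + (13/8 + 1/19 - 38) = 5595 - 5521/152 = 844919/152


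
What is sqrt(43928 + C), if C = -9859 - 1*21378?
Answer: 7*sqrt(259) ≈ 112.65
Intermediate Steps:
C = -31237 (C = -9859 - 21378 = -31237)
sqrt(43928 + C) = sqrt(43928 - 31237) = sqrt(12691) = 7*sqrt(259)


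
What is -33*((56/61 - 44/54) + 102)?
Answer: -1849804/549 ≈ -3369.4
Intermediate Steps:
-33*((56/61 - 44/54) + 102) = -33*((56*(1/61) - 44*1/54) + 102) = -33*((56/61 - 22/27) + 102) = -33*(170/1647 + 102) = -33*168164/1647 = -1849804/549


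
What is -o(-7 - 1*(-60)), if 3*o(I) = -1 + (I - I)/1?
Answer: ⅓ ≈ 0.33333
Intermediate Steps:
o(I) = -⅓ (o(I) = (-1 + (I - I)/1)/3 = (-1 + 1*0)/3 = (-1 + 0)/3 = (⅓)*(-1) = -⅓)
-o(-7 - 1*(-60)) = -1*(-⅓) = ⅓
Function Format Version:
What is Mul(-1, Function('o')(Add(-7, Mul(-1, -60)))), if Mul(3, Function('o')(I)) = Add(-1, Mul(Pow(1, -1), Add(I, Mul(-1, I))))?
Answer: Rational(1, 3) ≈ 0.33333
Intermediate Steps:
Function('o')(I) = Rational(-1, 3) (Function('o')(I) = Mul(Rational(1, 3), Add(-1, Mul(Pow(1, -1), Add(I, Mul(-1, I))))) = Mul(Rational(1, 3), Add(-1, Mul(1, 0))) = Mul(Rational(1, 3), Add(-1, 0)) = Mul(Rational(1, 3), -1) = Rational(-1, 3))
Mul(-1, Function('o')(Add(-7, Mul(-1, -60)))) = Mul(-1, Rational(-1, 3)) = Rational(1, 3)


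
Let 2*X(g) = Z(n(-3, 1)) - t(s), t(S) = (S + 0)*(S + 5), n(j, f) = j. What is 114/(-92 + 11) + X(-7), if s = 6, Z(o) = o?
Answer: -1939/54 ≈ -35.907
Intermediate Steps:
t(S) = S*(5 + S)
X(g) = -69/2 (X(g) = (-3 - 6*(5 + 6))/2 = (-3 - 6*11)/2 = (-3 - 1*66)/2 = (-3 - 66)/2 = (1/2)*(-69) = -69/2)
114/(-92 + 11) + X(-7) = 114/(-92 + 11) - 69/2 = 114/(-81) - 69/2 = 114*(-1/81) - 69/2 = -38/27 - 69/2 = -1939/54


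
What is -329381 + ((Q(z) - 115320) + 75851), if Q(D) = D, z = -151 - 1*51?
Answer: -369052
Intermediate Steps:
z = -202 (z = -151 - 51 = -202)
-329381 + ((Q(z) - 115320) + 75851) = -329381 + ((-202 - 115320) + 75851) = -329381 + (-115522 + 75851) = -329381 - 39671 = -369052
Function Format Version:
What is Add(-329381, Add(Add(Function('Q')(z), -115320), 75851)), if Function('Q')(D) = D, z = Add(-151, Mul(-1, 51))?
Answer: -369052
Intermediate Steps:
z = -202 (z = Add(-151, -51) = -202)
Add(-329381, Add(Add(Function('Q')(z), -115320), 75851)) = Add(-329381, Add(Add(-202, -115320), 75851)) = Add(-329381, Add(-115522, 75851)) = Add(-329381, -39671) = -369052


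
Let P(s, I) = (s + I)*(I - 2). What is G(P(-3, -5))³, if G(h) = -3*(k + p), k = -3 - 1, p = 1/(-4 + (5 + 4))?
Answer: 185193/125 ≈ 1481.5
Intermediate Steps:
p = ⅕ (p = 1/(-4 + 9) = 1/5 = ⅕ ≈ 0.20000)
k = -4
P(s, I) = (-2 + I)*(I + s) (P(s, I) = (I + s)*(-2 + I) = (-2 + I)*(I + s))
G(h) = 57/5 (G(h) = -3*(-4 + ⅕) = -3*(-19/5) = 57/5)
G(P(-3, -5))³ = (57/5)³ = 185193/125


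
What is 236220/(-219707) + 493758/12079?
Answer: 105628787526/2653840853 ≈ 39.802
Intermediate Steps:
236220/(-219707) + 493758/12079 = 236220*(-1/219707) + 493758*(1/12079) = -236220/219707 + 493758/12079 = 105628787526/2653840853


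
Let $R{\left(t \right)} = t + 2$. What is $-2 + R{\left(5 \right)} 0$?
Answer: $-2$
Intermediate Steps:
$R{\left(t \right)} = 2 + t$
$-2 + R{\left(5 \right)} 0 = -2 + \left(2 + 5\right) 0 = -2 + 7 \cdot 0 = -2 + 0 = -2$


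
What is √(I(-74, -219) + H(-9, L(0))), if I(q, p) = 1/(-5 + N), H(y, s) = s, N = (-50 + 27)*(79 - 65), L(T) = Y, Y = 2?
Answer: √213531/327 ≈ 1.4131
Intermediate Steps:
L(T) = 2
N = -322 (N = -23*14 = -322)
I(q, p) = -1/327 (I(q, p) = 1/(-5 - 322) = 1/(-327) = -1/327)
√(I(-74, -219) + H(-9, L(0))) = √(-1/327 + 2) = √(653/327) = √213531/327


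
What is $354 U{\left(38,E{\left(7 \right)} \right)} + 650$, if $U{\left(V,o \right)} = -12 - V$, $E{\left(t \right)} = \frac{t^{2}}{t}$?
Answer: $-17050$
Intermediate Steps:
$E{\left(t \right)} = t$
$354 U{\left(38,E{\left(7 \right)} \right)} + 650 = 354 \left(-12 - 38\right) + 650 = 354 \left(-50\right) + 650 = -17700 + 650 = -17050$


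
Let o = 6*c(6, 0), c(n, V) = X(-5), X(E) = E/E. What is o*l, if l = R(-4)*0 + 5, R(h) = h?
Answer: 30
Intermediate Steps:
X(E) = 1
c(n, V) = 1
o = 6 (o = 6*1 = 6)
l = 5 (l = -4*0 + 5 = 0 + 5 = 5)
o*l = 6*5 = 30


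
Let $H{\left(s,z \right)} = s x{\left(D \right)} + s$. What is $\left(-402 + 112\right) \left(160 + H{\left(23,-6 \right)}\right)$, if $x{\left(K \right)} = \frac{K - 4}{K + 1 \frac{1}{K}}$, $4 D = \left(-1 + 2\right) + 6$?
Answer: $- \frac{605868}{13} \approx -46605.0$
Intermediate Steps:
$D = \frac{7}{4}$ ($D = \frac{\left(-1 + 2\right) + 6}{4} = \frac{1 + 6}{4} = \frac{1}{4} \cdot 7 = \frac{7}{4} \approx 1.75$)
$x{\left(K \right)} = \frac{-4 + K}{K + \frac{1}{K}}$
$H{\left(s,z \right)} = \frac{2 s}{65}$ ($H{\left(s,z \right)} = s \frac{7 \left(-4 + \frac{7}{4}\right)}{4 \left(1 + \left(\frac{7}{4}\right)^{2}\right)} + s = s \frac{7}{4} \frac{1}{1 + \frac{49}{16}} \left(- \frac{9}{4}\right) + s = s \frac{7}{4} \frac{1}{\frac{65}{16}} \left(- \frac{9}{4}\right) + s = s \frac{7}{4} \cdot \frac{16}{65} \left(- \frac{9}{4}\right) + s = s \left(- \frac{63}{65}\right) + s = - \frac{63 s}{65} + s = \frac{2 s}{65}$)
$\left(-402 + 112\right) \left(160 + H{\left(23,-6 \right)}\right) = \left(-402 + 112\right) \left(160 + \frac{2}{65} \cdot 23\right) = - 290 \left(160 + \frac{46}{65}\right) = \left(-290\right) \frac{10446}{65} = - \frac{605868}{13}$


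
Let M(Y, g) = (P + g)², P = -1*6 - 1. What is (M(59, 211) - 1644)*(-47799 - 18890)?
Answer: -2665692708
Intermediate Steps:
P = -7 (P = -6 - 1 = -7)
M(Y, g) = (-7 + g)²
(M(59, 211) - 1644)*(-47799 - 18890) = ((-7 + 211)² - 1644)*(-47799 - 18890) = (204² - 1644)*(-66689) = (41616 - 1644)*(-66689) = 39972*(-66689) = -2665692708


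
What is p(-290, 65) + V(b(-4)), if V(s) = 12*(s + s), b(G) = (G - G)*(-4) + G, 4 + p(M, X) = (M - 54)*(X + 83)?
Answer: -51012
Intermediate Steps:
p(M, X) = -4 + (-54 + M)*(83 + X) (p(M, X) = -4 + (M - 54)*(X + 83) = -4 + (-54 + M)*(83 + X))
b(G) = G (b(G) = 0*(-4) + G = 0 + G = G)
V(s) = 24*s (V(s) = 12*(2*s) = 24*s)
p(-290, 65) + V(b(-4)) = (-4486 - 54*65 + 83*(-290) - 290*65) + 24*(-4) = (-4486 - 3510 - 24070 - 18850) - 96 = -50916 - 96 = -51012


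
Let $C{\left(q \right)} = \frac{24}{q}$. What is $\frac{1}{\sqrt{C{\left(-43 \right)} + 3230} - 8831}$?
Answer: $- \frac{379733}{3353283257} - \frac{7 \sqrt{121862}}{3353283257} \approx -0.00011397$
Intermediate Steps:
$\frac{1}{\sqrt{C{\left(-43 \right)} + 3230} - 8831} = \frac{1}{\sqrt{\frac{24}{-43} + 3230} - 8831} = \frac{1}{\sqrt{24 \left(- \frac{1}{43}\right) + 3230} - 8831} = \frac{1}{\sqrt{- \frac{24}{43} + 3230} - 8831} = \frac{1}{\sqrt{\frac{138866}{43}} - 8831} = \frac{1}{\frac{7 \sqrt{121862}}{43} - 8831} = \frac{1}{-8831 + \frac{7 \sqrt{121862}}{43}}$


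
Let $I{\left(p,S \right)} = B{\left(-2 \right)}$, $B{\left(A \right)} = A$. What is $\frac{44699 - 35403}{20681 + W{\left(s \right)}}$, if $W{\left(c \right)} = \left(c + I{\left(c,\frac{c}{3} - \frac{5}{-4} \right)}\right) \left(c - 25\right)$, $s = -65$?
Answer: $\frac{9296}{26711} \approx 0.34802$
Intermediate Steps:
$I{\left(p,S \right)} = -2$
$W{\left(c \right)} = \left(-25 + c\right) \left(-2 + c\right)$ ($W{\left(c \right)} = \left(c - 2\right) \left(c - 25\right) = \left(-2 + c\right) \left(-25 + c\right) = \left(-25 + c\right) \left(-2 + c\right)$)
$\frac{44699 - 35403}{20681 + W{\left(s \right)}} = \frac{44699 - 35403}{20681 + \left(50 + \left(-65\right)^{2} - -1755\right)} = \frac{9296}{20681 + \left(50 + 4225 + 1755\right)} = \frac{9296}{20681 + 6030} = \frac{9296}{26711}$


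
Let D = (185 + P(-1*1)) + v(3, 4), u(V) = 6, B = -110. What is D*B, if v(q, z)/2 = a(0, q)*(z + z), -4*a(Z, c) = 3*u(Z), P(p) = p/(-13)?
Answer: -161700/13 ≈ -12438.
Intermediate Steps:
P(p) = -p/13 (P(p) = p*(-1/13) = -p/13)
a(Z, c) = -9/2 (a(Z, c) = -3*6/4 = -¼*18 = -9/2)
v(q, z) = -18*z (v(q, z) = 2*(-9*(z + z)/2) = 2*(-9*z) = -18*z)
D = 1470/13 (D = (185 - (-1)/13) - 18*4 = (185 - 1/13*(-1)) - 72 = (185 + 1/13) - 72 = 2406/13 - 72 = 1470/13 ≈ 113.08)
D*B = (1470/13)*(-110) = -161700/13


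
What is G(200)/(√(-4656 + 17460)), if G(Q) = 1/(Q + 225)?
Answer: √3201/2720850 ≈ 2.0794e-5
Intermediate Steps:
G(Q) = 1/(225 + Q)
G(200)/(√(-4656 + 17460)) = 1/((225 + 200)*(√(-4656 + 17460))) = 1/(425*(√12804)) = 1/(425*((2*√3201))) = (√3201/6402)/425 = √3201/2720850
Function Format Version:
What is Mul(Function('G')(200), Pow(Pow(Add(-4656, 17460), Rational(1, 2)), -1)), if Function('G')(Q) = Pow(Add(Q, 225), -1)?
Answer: Mul(Rational(1, 2720850), Pow(3201, Rational(1, 2))) ≈ 2.0794e-5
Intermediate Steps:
Function('G')(Q) = Pow(Add(225, Q), -1)
Mul(Function('G')(200), Pow(Pow(Add(-4656, 17460), Rational(1, 2)), -1)) = Mul(Pow(Add(225, 200), -1), Pow(Pow(Add(-4656, 17460), Rational(1, 2)), -1)) = Mul(Pow(425, -1), Pow(Pow(12804, Rational(1, 2)), -1)) = Mul(Rational(1, 425), Pow(Mul(2, Pow(3201, Rational(1, 2))), -1)) = Mul(Rational(1, 425), Mul(Rational(1, 6402), Pow(3201, Rational(1, 2)))) = Mul(Rational(1, 2720850), Pow(3201, Rational(1, 2)))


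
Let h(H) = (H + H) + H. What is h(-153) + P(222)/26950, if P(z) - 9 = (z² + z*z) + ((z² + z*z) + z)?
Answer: -12172683/26950 ≈ -451.68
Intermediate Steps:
h(H) = 3*H (h(H) = 2*H + H = 3*H)
P(z) = 9 + z + 4*z² (P(z) = 9 + ((z² + z*z) + ((z² + z*z) + z)) = 9 + ((z² + z²) + ((z² + z²) + z)) = 9 + (2*z² + (2*z² + z)) = 9 + (2*z² + (z + 2*z²)) = 9 + (z + 4*z²) = 9 + z + 4*z²)
h(-153) + P(222)/26950 = 3*(-153) + (9 + 222 + 4*222²)/26950 = -459 + (9 + 222 + 4*49284)*(1/26950) = -459 + (9 + 222 + 197136)*(1/26950) = -459 + 197367*(1/26950) = -459 + 197367/26950 = -12172683/26950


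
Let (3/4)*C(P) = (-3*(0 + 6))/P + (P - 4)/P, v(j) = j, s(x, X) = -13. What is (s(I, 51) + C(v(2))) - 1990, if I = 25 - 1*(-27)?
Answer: -6049/3 ≈ -2016.3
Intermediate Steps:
I = 52 (I = 25 + 27 = 52)
C(P) = -24/P + 4*(-4 + P)/(3*P) (C(P) = 4*((-3*(0 + 6))/P + (P - 4)/P)/3 = 4*((-3*6)/P + (-4 + P)/P)/3 = 4*(-18/P + (-4 + P)/P)/3 = -24/P + 4*(-4 + P)/(3*P))
(s(I, 51) + C(v(2))) - 1990 = (-13 + (4/3)*(-22 + 2)/2) - 1990 = (-13 + (4/3)*(½)*(-20)) - 1990 = (-13 - 40/3) - 1990 = -79/3 - 1990 = -6049/3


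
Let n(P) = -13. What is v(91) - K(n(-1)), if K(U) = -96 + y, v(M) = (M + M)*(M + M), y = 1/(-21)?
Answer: 697621/21 ≈ 33220.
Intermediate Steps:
y = -1/21 ≈ -0.047619
v(M) = 4*M² (v(M) = (2*M)*(2*M) = 4*M²)
K(U) = -2017/21 (K(U) = -96 - 1/21 = -2017/21)
v(91) - K(n(-1)) = 4*91² - 1*(-2017/21) = 4*8281 + 2017/21 = 33124 + 2017/21 = 697621/21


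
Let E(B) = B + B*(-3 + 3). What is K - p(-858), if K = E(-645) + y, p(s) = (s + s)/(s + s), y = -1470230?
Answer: -1470876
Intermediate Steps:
E(B) = B (E(B) = B + B*0 = B + 0 = B)
p(s) = 1 (p(s) = (2*s)/((2*s)) = (2*s)*(1/(2*s)) = 1)
K = -1470875 (K = -645 - 1470230 = -1470875)
K - p(-858) = -1470875 - 1*1 = -1470875 - 1 = -1470876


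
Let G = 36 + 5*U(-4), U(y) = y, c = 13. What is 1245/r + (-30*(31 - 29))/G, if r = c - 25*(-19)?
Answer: -585/488 ≈ -1.1988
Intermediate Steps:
G = 16 (G = 36 + 5*(-4) = 36 - 20 = 16)
r = 488 (r = 13 - 25*(-19) = 13 + 475 = 488)
1245/r + (-30*(31 - 29))/G = 1245/488 - 30*(31 - 29)/16 = 1245*(1/488) - 30*2*(1/16) = 1245/488 - 60*1/16 = 1245/488 - 15/4 = -585/488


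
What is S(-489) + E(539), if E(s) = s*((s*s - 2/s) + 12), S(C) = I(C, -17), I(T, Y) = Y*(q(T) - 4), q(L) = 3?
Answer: 156597302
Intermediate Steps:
I(T, Y) = -Y (I(T, Y) = Y*(3 - 4) = Y*(-1) = -Y)
S(C) = 17 (S(C) = -1*(-17) = 17)
E(s) = s*(12 + s**2 - 2/s) (E(s) = s*((s**2 - 2/s) + 12) = s*(12 + s**2 - 2/s))
S(-489) + E(539) = 17 + (-2 + 539**3 + 12*539) = 17 + (-2 + 156590819 + 6468) = 17 + 156597285 = 156597302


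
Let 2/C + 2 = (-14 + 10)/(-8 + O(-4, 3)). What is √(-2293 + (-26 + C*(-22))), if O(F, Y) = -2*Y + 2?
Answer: I*√57315/5 ≈ 47.881*I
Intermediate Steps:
O(F, Y) = 2 - 2*Y
C = -6/5 (C = 2/(-2 + (-14 + 10)/(-8 + (2 - 2*3))) = 2/(-2 - 4/(-8 + (2 - 6))) = 2/(-2 - 4/(-8 - 4)) = 2/(-2 - 4/(-12)) = 2/(-2 - 4*(-1/12)) = 2/(-2 + ⅓) = 2/(-5/3) = 2*(-⅗) = -6/5 ≈ -1.2000)
√(-2293 + (-26 + C*(-22))) = √(-2293 + (-26 - 6/5*(-22))) = √(-2293 + (-26 + 132/5)) = √(-2293 + ⅖) = √(-11463/5) = I*√57315/5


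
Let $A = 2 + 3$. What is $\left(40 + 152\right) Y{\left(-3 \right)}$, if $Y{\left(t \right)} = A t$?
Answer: $-2880$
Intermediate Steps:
$A = 5$
$Y{\left(t \right)} = 5 t$
$\left(40 + 152\right) Y{\left(-3 \right)} = \left(40 + 152\right) 5 \left(-3\right) = 192 \left(-15\right) = -2880$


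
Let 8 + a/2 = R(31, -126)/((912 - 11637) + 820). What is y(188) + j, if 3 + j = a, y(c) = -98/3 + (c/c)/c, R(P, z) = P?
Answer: -288636953/5586420 ≈ -51.668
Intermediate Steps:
a = -158542/9905 (a = -16 + 2*(31/((912 - 11637) + 820)) = -16 + 2*(31/(-10725 + 820)) = -16 + 2*(31/(-9905)) = -16 + 2*(31*(-1/9905)) = -16 + 2*(-31/9905) = -16 - 62/9905 = -158542/9905 ≈ -16.006)
y(c) = -98/3 + 1/c (y(c) = -98*1/3 + 1/c = -98/3 + 1/c)
j = -188257/9905 (j = -3 - 158542/9905 = -188257/9905 ≈ -19.006)
y(188) + j = (-98/3 + 1/188) - 188257/9905 = -18421/564 - 188257/9905 = -288636953/5586420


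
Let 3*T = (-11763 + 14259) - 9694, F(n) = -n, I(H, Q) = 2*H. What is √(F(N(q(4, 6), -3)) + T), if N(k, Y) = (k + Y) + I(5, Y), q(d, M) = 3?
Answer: 2*I*√5421/3 ≈ 49.085*I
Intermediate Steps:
N(k, Y) = 10 + Y + k (N(k, Y) = (k + Y) + 2*5 = (Y + k) + 10 = 10 + Y + k)
T = -7198/3 (T = ((-11763 + 14259) - 9694)/3 = (2496 - 9694)/3 = (⅓)*(-7198) = -7198/3 ≈ -2399.3)
√(F(N(q(4, 6), -3)) + T) = √(-(10 - 3 + 3) - 7198/3) = √(-1*10 - 7198/3) = √(-10 - 7198/3) = √(-7228/3) = 2*I*√5421/3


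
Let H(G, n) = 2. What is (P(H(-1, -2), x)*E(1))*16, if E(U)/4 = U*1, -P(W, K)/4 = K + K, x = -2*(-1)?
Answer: -1024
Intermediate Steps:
x = 2
P(W, K) = -8*K (P(W, K) = -4*(K + K) = -8*K)
E(U) = 4*U (E(U) = 4*(U*1) = 4*U)
(P(H(-1, -2), x)*E(1))*16 = ((-8*2)*(4*1))*16 = -16*4*16 = -64*16 = -1024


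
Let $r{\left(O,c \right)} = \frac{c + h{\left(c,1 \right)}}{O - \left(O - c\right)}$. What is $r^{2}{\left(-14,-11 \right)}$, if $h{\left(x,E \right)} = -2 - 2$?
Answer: $\frac{225}{121} \approx 1.8595$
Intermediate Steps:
$h{\left(x,E \right)} = -4$
$r{\left(O,c \right)} = \frac{-4 + c}{c}$ ($r{\left(O,c \right)} = \frac{c - 4}{O - \left(O - c\right)} = \frac{-4 + c}{c}$)
$r^{2}{\left(-14,-11 \right)} = \left(\frac{-4 - 11}{-11}\right)^{2} = \left(\left(- \frac{1}{11}\right) \left(-15\right)\right)^{2} = \left(\frac{15}{11}\right)^{2} = \frac{225}{121}$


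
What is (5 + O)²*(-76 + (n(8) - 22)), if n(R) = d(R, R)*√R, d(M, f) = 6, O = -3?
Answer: -392 + 48*√2 ≈ -324.12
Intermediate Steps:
n(R) = 6*√R
(5 + O)²*(-76 + (n(8) - 22)) = (5 - 3)²*(-76 + (6*√8 - 22)) = 2²*(-76 + (6*(2*√2) - 22)) = 4*(-76 + (12*√2 - 22)) = 4*(-76 + (-22 + 12*√2)) = 4*(-98 + 12*√2) = -392 + 48*√2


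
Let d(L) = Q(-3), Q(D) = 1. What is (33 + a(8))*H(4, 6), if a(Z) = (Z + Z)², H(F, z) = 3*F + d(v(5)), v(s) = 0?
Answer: 3757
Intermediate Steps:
d(L) = 1
H(F, z) = 1 + 3*F (H(F, z) = 3*F + 1 = 1 + 3*F)
a(Z) = 4*Z² (a(Z) = (2*Z)² = 4*Z²)
(33 + a(8))*H(4, 6) = (33 + 4*8²)*(1 + 3*4) = (33 + 4*64)*(1 + 12) = (33 + 256)*13 = 289*13 = 3757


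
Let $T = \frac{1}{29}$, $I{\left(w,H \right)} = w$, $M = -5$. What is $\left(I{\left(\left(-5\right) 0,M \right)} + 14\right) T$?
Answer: $\frac{14}{29} \approx 0.48276$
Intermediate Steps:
$T = \frac{1}{29} \approx 0.034483$
$\left(I{\left(\left(-5\right) 0,M \right)} + 14\right) T = \left(\left(-5\right) 0 + 14\right) \frac{1}{29} = \left(0 + 14\right) \frac{1}{29} = 14 \cdot \frac{1}{29} = \frac{14}{29}$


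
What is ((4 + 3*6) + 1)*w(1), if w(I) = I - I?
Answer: 0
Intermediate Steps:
w(I) = 0
((4 + 3*6) + 1)*w(1) = ((4 + 3*6) + 1)*0 = ((4 + 18) + 1)*0 = (22 + 1)*0 = 23*0 = 0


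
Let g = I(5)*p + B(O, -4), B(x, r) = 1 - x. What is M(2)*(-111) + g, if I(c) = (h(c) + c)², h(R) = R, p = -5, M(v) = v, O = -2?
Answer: -719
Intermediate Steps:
I(c) = 4*c² (I(c) = (c + c)² = (2*c)² = 4*c²)
g = -497 (g = (4*5²)*(-5) + (1 - 1*(-2)) = (4*25)*(-5) + (1 + 2) = 100*(-5) + 3 = -500 + 3 = -497)
M(2)*(-111) + g = 2*(-111) - 497 = -222 - 497 = -719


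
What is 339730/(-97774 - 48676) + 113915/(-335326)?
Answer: -13060315373/4910849270 ≈ -2.6595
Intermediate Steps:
339730/(-97774 - 48676) + 113915/(-335326) = 339730/(-146450) + 113915*(-1/335326) = 339730*(-1/146450) - 113915/335326 = -33973/14645 - 113915/335326 = -13060315373/4910849270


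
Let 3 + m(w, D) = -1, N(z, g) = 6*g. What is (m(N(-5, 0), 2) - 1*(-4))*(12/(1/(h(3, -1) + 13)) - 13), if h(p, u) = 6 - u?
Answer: 0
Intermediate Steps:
m(w, D) = -4 (m(w, D) = -3 - 1 = -4)
(m(N(-5, 0), 2) - 1*(-4))*(12/(1/(h(3, -1) + 13)) - 13) = (-4 - 1*(-4))*(12/(1/((6 - 1*(-1)) + 13)) - 13) = (-4 + 4)*(12/(1/((6 + 1) + 13)) - 13) = 0*(12/(1/(7 + 13)) - 13) = 0*(12/(1/20) - 13) = 0*(12*20 - 13) = 0*(240 - 13) = 0*227 = 0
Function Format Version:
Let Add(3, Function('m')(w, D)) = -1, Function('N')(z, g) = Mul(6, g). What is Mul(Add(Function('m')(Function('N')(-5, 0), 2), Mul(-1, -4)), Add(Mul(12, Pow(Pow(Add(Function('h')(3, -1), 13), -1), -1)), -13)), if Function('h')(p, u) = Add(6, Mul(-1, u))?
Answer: 0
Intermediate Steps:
Function('m')(w, D) = -4 (Function('m')(w, D) = Add(-3, -1) = -4)
Mul(Add(Function('m')(Function('N')(-5, 0), 2), Mul(-1, -4)), Add(Mul(12, Pow(Pow(Add(Function('h')(3, -1), 13), -1), -1)), -13)) = Mul(Add(-4, Mul(-1, -4)), Add(Mul(12, Pow(Pow(Add(Add(6, Mul(-1, -1)), 13), -1), -1)), -13)) = Mul(Add(-4, 4), Add(Mul(12, Pow(Pow(Add(Add(6, 1), 13), -1), -1)), -13)) = Mul(0, Add(Mul(12, Pow(Pow(Add(7, 13), -1), -1)), -13)) = Mul(0, Add(Mul(12, Pow(Pow(20, -1), -1)), -13)) = Mul(0, Add(Mul(12, Pow(Rational(1, 20), -1)), -13)) = Mul(0, Add(Mul(12, 20), -13)) = Mul(0, Add(240, -13)) = Mul(0, 227) = 0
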